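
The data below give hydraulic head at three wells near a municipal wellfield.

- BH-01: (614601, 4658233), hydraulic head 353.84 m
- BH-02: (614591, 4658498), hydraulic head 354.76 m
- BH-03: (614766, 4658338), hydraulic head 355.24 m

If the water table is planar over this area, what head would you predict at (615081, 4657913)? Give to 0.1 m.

355.6 m

Taking BH-01 as reference: BH-02−BH-01 = (-10, 265, +0.92); BH-03−BH-01 = (165, 105, +1.40).
Solve a·Δx + b·Δy = Δh: det = (-10)·105 − 165·265 = -44775.
∂h/∂x = [(+0.92)·105 − (+1.40)·265] / -44775 = +0.006128
∂h/∂y = [(-10)·(+1.40) − 165·(+0.92)] / -44775 = +0.003703
h(615081, 4657913) = 353.84 + (+0.006128)·(480) + (+0.003703)·(-320) = 353.84 +2.942 -1.185 = 355.597 m.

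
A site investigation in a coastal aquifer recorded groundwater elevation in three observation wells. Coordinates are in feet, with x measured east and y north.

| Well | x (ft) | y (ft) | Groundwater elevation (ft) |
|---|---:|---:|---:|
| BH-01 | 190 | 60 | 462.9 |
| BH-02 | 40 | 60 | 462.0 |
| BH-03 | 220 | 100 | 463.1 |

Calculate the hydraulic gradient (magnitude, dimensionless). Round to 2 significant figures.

0.0060

With h = a·x + b·y + c and BH-01 as origin, the differences give:
  (-150)·a + 0·b = -0.9
  30·a + 40·b = +0.2
Eliminate b (×40 and ×0, subtract): -6000·a = -36.00 → a = ∂h/∂x = +0.006000
Back-substitute: b = ∂h/∂y = +0.0005000.
|∇h| = √(0.006000² + 0.0005000²) = 0.006021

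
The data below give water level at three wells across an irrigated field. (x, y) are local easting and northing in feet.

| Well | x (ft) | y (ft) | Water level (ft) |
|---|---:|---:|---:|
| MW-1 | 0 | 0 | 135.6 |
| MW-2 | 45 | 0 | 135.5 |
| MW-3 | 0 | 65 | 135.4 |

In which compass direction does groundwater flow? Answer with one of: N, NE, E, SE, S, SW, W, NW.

NE

∂h/∂x = (135.5 − 135.6) / (45 − 0) = -0.002222
∂h/∂y = (135.4 − 135.6) / (65 − 0) = -0.003077
Flow = −∇h = (+0.002222 east, +0.003077 north), which points northeast.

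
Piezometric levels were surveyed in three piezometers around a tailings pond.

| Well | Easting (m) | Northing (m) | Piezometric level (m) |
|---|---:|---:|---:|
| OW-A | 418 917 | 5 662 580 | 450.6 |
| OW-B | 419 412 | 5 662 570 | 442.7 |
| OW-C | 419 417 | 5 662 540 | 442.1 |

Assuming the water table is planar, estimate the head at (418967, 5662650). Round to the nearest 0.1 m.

451.0 m

Three-point gradient (reference OW-A): Δ to OW-B = (495, -10, -7.9), Δ to OW-C = (500, -40, -8.5).
∂h/∂x = -0.01561, ∂h/∂y = +0.01740 (det = -14800).
h(418967, 5662650) = 450.6 + (-0.01561)·(50) + (+0.01740)·(70) = 450.6 -0.780 +1.218 = 451.037 m.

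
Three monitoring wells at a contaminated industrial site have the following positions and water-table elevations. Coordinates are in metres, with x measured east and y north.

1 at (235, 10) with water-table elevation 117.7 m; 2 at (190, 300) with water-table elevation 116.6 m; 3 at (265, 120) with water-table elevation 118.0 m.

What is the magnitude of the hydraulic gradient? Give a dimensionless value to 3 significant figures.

Taking 1 as reference: 2−1 = (-45, 290, -1.1); 3−1 = (30, 110, +0.3).
Determinant of the coordinate differences = (-45)·110 − 30·290 = -13650.
∂h/∂x = [(-1.1)·110 − (+0.3)·290] / -13650 = +0.01524
∂h/∂y = [(-45)·(+0.3) − 30·(-1.1)] / -13650 = -0.001429
|∇h| = √(0.01524² + -0.001429²) = 0.01531

0.0153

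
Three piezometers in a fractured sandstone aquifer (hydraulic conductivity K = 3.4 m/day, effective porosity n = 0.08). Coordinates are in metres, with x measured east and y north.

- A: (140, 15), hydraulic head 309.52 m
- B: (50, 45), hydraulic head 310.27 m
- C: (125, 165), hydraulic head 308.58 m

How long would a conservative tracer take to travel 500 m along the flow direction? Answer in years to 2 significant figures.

Taking A as reference: B−A = (-90, 30, +0.75); C−A = (-15, 150, -0.94).
Solve a·Δx + b·Δy = Δh: det = (-90)·150 − (-15)·30 = -13050.
∂h/∂x = [(+0.75)·150 − (-0.94)·30] / -13050 = -0.01078
∂h/∂y = [(-90)·(-0.94) − (-15)·(+0.75)] / -13050 = -0.007345
|∇h| = √(-0.01078² + -0.007345²) = 0.01304
Seepage velocity v = K·i/n = 3.4 × 0.01304 / 0.08 = 0.5542 m/day.
t = 500 / 0.5542 = 902.2 days = 2.47 years.

2.5 years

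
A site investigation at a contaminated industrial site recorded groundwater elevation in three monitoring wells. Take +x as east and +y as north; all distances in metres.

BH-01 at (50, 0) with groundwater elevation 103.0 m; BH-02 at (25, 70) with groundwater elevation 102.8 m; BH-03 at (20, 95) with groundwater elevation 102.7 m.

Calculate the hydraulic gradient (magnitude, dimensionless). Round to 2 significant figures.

0.0091

With h = a·x + b·y + c and BH-01 as origin, the differences give:
  (-25)·a + 70·b = -0.2
  (-30)·a + 95·b = -0.3
Eliminate b (×95 and ×70, subtract): -275·a = 2.00 → a = ∂h/∂x = -0.007273
Back-substitute: b = ∂h/∂y = -0.005455.
|∇h| = √(-0.007273² + -0.005455²) = 0.009091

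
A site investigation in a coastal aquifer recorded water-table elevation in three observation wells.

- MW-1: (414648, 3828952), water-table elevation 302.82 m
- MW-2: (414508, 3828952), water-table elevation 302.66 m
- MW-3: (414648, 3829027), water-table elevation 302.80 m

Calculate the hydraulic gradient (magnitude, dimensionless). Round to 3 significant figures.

∂h/∂x = (302.66 − 302.82) / (414508 − 414648) = +0.001143
∂h/∂y = (302.80 − 302.82) / (3829027 − 3828952) = -0.0002667
|∇h| = √(0.001143² + -0.0002667²) = 0.001174

0.00117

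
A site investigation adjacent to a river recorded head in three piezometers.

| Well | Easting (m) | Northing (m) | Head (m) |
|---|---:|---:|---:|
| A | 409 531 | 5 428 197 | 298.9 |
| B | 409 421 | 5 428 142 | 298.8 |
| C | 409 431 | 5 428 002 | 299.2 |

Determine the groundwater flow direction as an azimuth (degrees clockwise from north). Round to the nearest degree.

320°

With h = a·x + b·y + c and A as origin, the differences give:
  (-110)·a + (-55)·b = -0.1
  (-100)·a + (-195)·b = +0.3
Eliminate b (×(-195) and ×(-55), subtract): 15950·a = 36.00 → a = ∂h/∂x = +0.002257
Back-substitute: b = ∂h/∂y = -0.002696.
Flow direction (−∇h) has components (-0.002257 E, +0.002696 N).
Azimuth = atan2(E, N) = atan2(-0.002257, +0.002696) = 320.1° ≈ 320°.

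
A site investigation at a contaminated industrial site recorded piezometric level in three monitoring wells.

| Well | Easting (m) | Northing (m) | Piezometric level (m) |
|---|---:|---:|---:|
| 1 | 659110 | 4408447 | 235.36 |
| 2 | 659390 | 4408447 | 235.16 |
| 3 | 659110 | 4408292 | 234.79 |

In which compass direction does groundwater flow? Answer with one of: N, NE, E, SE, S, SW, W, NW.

S

∂h/∂x = (235.16 − 235.36) / (659390 − 659110) = -0.0007143
∂h/∂y = (234.79 − 235.36) / (4408292 − 4408447) = +0.003677
Flow = −∇h = (+0.0007143 east, -0.003677 north), which points south.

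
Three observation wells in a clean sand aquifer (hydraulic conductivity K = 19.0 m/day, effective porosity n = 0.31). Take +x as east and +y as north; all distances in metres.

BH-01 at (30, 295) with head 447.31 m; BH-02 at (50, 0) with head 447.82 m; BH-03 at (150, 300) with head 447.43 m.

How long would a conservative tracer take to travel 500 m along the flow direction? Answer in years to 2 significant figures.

Differences from BH-01: to BH-02 (Δx, Δy, Δh) = (20, -295, +0.51); to BH-03 = (120, 5, +0.12).
Determinant of the coordinate differences = 20·5 − 120·(-295) = 35500.
∂h/∂x = [(+0.51)·5 − (+0.12)·(-295)] / 35500 = +0.001069
∂h/∂y = [20·(+0.12) − 120·(+0.51)] / 35500 = -0.001656
|∇h| = √(0.001069² + -0.001656²) = 0.001971
Seepage velocity v = K·i/n = 19.0 × 0.001971 / 0.31 = 0.1208 m/day.
t = 500 / 0.1208 = 4139 days = 11.3 years.

11 years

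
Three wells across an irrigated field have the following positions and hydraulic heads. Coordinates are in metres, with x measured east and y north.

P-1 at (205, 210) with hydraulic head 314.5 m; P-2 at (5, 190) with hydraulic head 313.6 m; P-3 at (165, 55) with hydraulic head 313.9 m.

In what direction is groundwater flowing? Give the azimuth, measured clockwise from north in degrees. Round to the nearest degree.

237°

Taking P-1 as reference: P-2−P-1 = (-200, -20, -0.9); P-3−P-1 = (-40, -155, -0.6).
Determinant of the coordinate differences = (-200)·(-155) − (-40)·(-20) = 30200.
∂h/∂x = [(-0.9)·(-155) − (-0.6)·(-20)] / 30200 = +0.004222
∂h/∂y = [(-200)·(-0.6) − (-40)·(-0.9)] / 30200 = +0.002781
Flow direction (−∇h) has components (-0.004222 E, -0.002781 N).
Azimuth = atan2(E, N) = atan2(-0.004222, -0.002781) = 236.6° ≈ 237°.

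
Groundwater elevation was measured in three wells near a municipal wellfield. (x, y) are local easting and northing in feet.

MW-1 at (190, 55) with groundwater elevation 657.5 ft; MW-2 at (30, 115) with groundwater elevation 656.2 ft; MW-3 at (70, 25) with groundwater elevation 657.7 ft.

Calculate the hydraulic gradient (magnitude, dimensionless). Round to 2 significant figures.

0.016

With h = a·x + b·y + c and MW-1 as origin, the differences give:
  (-160)·a + 60·b = -1.3
  (-120)·a + (-30)·b = +0.2
Eliminate b (×(-30) and ×60, subtract): 12000·a = 27.00 → a = ∂h/∂x = +0.002250
Back-substitute: b = ∂h/∂y = -0.01567.
|∇h| = √(0.002250² + -0.01567²) = 0.01583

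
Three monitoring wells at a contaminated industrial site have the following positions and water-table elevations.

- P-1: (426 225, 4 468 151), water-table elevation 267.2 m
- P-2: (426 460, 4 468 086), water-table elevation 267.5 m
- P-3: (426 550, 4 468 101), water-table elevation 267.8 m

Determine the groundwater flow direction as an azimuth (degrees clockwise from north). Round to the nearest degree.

209°

Differences from P-1: to P-2 (Δx, Δy, Δh) = (235, -65, +0.3); to P-3 = (325, -50, +0.6).
Determinant of the coordinate differences = 235·(-50) − 325·(-65) = 9375.
∂h/∂x = [(+0.3)·(-50) − (+0.6)·(-65)] / 9375 = +0.002560
∂h/∂y = [235·(+0.6) − 325·(+0.3)] / 9375 = +0.004640
Flow direction (−∇h) has components (-0.002560 E, -0.004640 N).
Azimuth = atan2(E, N) = atan2(-0.002560, -0.004640) = 208.9° ≈ 209°.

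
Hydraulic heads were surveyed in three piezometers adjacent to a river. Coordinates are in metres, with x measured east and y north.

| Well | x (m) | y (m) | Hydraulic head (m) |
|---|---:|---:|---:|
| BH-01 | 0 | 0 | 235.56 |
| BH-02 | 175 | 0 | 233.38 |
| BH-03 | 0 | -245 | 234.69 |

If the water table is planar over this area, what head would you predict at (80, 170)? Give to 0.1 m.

235.2 m

∂h/∂x = (233.38 − 235.56) / (175 − 0) = -0.01246
∂h/∂y = (234.69 − 235.56) / (-245 − 0) = +0.003551
h(80, 170) = 235.56 + (-0.01246)·(80) + (+0.003551)·(170) = 235.56 -0.997 +0.604 = 235.167 m.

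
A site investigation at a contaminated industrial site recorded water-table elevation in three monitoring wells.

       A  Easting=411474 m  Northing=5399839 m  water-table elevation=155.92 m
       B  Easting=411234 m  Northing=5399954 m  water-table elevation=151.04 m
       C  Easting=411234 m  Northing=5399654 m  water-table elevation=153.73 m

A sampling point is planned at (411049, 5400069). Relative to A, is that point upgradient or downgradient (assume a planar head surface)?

downgradient

Differences from A: to B (Δx, Δy, Δh) = (-240, 115, -4.88); to C = (-240, -185, -2.19).
Determinant of the coordinate differences = (-240)·(-185) − (-240)·115 = 72000.
∂h/∂x = [(-4.88)·(-185) − (-2.19)·115] / 72000 = +0.01604
∂h/∂y = [(-240)·(-2.19) − (-240)·(-4.88)] / 72000 = -0.008967
Head at (411049, 5400069) = 155.92 + (+0.01604)·(-425) + (-0.008967)·(230) = 147.04 m.
That is lower than the 155.92 m at A, so the point is downgradient.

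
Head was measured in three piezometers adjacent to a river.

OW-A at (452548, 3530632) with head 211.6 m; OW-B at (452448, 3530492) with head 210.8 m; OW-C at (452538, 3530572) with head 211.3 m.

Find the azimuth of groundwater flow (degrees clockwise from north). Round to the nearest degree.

Taking OW-A as reference: OW-B−OW-A = (-100, -140, -0.8); OW-C−OW-A = (-10, -60, -0.3).
Solve a·Δx + b·Δy = Δh: det = (-100)·(-60) − (-10)·(-140) = 4600.
∂h/∂x = [(-0.8)·(-60) − (-0.3)·(-140)] / 4600 = +0.001304
∂h/∂y = [(-100)·(-0.3) − (-10)·(-0.8)] / 4600 = +0.004783
Flow direction (−∇h) has components (-0.001304 E, -0.004783 N).
Azimuth = atan2(E, N) = atan2(-0.001304, -0.004783) = 195.3° ≈ 195°.

195°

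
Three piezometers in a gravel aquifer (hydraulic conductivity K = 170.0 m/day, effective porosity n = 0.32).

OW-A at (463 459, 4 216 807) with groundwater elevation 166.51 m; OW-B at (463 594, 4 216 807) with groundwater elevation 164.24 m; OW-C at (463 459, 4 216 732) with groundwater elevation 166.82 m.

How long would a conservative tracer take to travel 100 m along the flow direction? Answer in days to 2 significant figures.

11 days

∂h/∂x = (164.24 − 166.51) / (463594 − 463459) = -0.01681
∂h/∂y = (166.82 − 166.51) / (4216732 − 4216807) = -0.004133
|∇h| = √(-0.01681² + -0.004133²) = 0.01731
Seepage velocity v = K·i/n = 170.0 × 0.01731 / 0.32 = 9.196 m/day.
t = 100 / 9.196 = 10.87 days.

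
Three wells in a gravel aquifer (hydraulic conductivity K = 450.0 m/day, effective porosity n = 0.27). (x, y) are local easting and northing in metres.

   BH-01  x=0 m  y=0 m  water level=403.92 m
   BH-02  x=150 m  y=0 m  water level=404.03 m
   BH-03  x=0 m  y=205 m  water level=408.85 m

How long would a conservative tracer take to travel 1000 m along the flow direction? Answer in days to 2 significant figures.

25 days

∂h/∂x = (404.03 − 403.92) / (150 − 0) = +0.0007333
∂h/∂y = (408.85 − 403.92) / (205 − 0) = +0.02405
|∇h| = √(0.0007333² + 0.02405²) = 0.02406
Seepage velocity v = K·i/n = 450.0 × 0.02406 / 0.27 = 40.1 m/day.
t = 1000 / 40.1 = 24.94 days.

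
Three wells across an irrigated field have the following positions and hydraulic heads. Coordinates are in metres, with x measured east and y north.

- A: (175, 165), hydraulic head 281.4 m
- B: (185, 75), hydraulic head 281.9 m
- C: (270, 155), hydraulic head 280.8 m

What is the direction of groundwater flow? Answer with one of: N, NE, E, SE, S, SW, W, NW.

With h = a·x + b·y + c and A as origin, the differences give:
  10·a + (-90)·b = +0.5
  95·a + (-10)·b = -0.6
Eliminate b (×(-10) and ×(-90), subtract): 8450·a = -59.00 → a = ∂h/∂x = -0.006982
Back-substitute: b = ∂h/∂y = -0.006331.
Flow = −∇h = (+0.006982 east, +0.006331 north), which points northeast.

NE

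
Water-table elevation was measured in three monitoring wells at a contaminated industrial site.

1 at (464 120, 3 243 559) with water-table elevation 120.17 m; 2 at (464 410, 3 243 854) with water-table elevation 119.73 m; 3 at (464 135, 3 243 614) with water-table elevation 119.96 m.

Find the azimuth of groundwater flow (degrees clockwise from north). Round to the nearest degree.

325°

With h = a·x + b·y + c and 1 as origin, the differences give:
  290·a + 295·b = -0.44
  15·a + 55·b = -0.21
Eliminate b (×55 and ×295, subtract): 11525·a = 37.750 → a = ∂h/∂x = +0.003275
Back-substitute: b = ∂h/∂y = -0.004711.
Flow direction (−∇h) has components (-0.003275 E, +0.004711 N).
Azimuth = atan2(E, N) = atan2(-0.003275, +0.004711) = 325.2° ≈ 325°.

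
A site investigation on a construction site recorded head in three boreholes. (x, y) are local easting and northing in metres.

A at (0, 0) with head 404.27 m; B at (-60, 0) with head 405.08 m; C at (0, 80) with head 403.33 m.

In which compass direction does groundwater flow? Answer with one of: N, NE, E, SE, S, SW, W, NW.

∂h/∂x = (405.08 − 404.27) / (-60 − 0) = -0.01350
∂h/∂y = (403.33 − 404.27) / (80 − 0) = -0.01175
Flow = −∇h = (+0.01350 east, +0.01175 north), which points northeast.

NE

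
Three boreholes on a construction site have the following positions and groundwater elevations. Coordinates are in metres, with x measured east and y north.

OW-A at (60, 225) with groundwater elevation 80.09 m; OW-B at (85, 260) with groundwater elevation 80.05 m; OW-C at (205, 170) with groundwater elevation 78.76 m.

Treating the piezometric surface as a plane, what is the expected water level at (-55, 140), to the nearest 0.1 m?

Differences from OW-A: to OW-B (Δx, Δy, Δh) = (25, 35, -0.04); to OW-C = (145, -55, -1.33).
Solve a·Δx + b·Δy = Δh: det = 25·(-55) − 145·35 = -6450.
∂h/∂x = [(-0.04)·(-55) − (-1.33)·35] / -6450 = -0.007558
∂h/∂y = [25·(-1.33) − 145·(-0.04)] / -6450 = +0.004256
h(-55, 140) = 80.09 + (-0.007558)·(-115) + (+0.004256)·(-85) = 80.09 +0.869 -0.362 = 80.597 m.

80.6 m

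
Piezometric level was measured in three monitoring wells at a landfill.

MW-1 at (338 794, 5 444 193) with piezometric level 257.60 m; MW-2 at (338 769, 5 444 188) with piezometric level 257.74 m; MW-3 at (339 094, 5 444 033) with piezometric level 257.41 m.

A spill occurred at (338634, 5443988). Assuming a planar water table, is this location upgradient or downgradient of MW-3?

Taking MW-1 as reference: MW-2−MW-1 = (-25, -5, +0.14); MW-3−MW-1 = (300, -160, -0.19).
Determinant of the coordinate differences = (-25)·(-160) − 300·(-5) = 5500.
∂h/∂x = [(+0.14)·(-160) − (-0.19)·(-5)] / 5500 = -0.004245
∂h/∂y = [(-25)·(-0.19) − 300·(+0.14)] / 5500 = -0.006773
Head at (338634, 5443988) = 257.60 + (-0.004245)·(-160) + (-0.006773)·(-205) = 259.67 m.
That is higher than the 257.41 m at MW-3, so the point is upgradient.

upgradient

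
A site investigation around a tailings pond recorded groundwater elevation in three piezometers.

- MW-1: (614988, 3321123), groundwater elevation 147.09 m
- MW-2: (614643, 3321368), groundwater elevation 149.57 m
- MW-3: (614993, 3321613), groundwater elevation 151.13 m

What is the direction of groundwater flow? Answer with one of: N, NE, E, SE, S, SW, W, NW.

Differences from MW-1: to MW-2 (Δx, Δy, Δh) = (-345, 245, +2.48); to MW-3 = (5, 490, +4.04).
Determinant of the coordinate differences = (-345)·490 − 5·245 = -170275.
∂h/∂x = [(+2.48)·490 − (+4.04)·245] / -170275 = -0.001324
∂h/∂y = [(-345)·(+4.04) − 5·(+2.48)] / -170275 = +0.008258
Flow = −∇h = (+0.001324 east, -0.008258 north), which points south.

S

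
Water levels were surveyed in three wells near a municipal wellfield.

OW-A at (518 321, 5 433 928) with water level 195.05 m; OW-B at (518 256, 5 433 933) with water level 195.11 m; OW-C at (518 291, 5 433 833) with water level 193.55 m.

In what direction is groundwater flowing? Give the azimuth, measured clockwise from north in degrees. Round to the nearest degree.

Three-point gradient (reference OW-A): Δ to OW-B = (-65, 5, +0.06), Δ to OW-C = (-30, -95, -1.50).
∂h/∂x = +0.0002846, ∂h/∂y = +0.01570 (det = 6325).
Flow direction (−∇h) has components (-0.0002846 E, -0.01570 N).
Azimuth = atan2(E, N) = atan2(-0.0002846, -0.01570) = 181.0° ≈ 181°.

181°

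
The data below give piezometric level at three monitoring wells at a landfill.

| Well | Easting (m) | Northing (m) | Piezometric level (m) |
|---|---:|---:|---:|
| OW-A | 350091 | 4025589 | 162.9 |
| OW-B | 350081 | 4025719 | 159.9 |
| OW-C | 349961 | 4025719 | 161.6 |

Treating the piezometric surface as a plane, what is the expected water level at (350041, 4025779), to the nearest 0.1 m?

Differences from OW-A: to OW-B (Δx, Δy, Δh) = (-10, 130, -3.0); to OW-C = (-130, 130, -1.3).
Solve a·Δx + b·Δy = Δh: det = (-10)·130 − (-130)·130 = 15600.
∂h/∂x = [(-3.0)·130 − (-1.3)·130] / 15600 = -0.01417
∂h/∂y = [(-10)·(-1.3) − (-130)·(-3.0)] / 15600 = -0.02417
h(350041, 4025779) = 162.9 + (-0.01417)·(-50) + (-0.02417)·(190) = 162.9 +0.708 -4.592 = 159.017 m.

159.0 m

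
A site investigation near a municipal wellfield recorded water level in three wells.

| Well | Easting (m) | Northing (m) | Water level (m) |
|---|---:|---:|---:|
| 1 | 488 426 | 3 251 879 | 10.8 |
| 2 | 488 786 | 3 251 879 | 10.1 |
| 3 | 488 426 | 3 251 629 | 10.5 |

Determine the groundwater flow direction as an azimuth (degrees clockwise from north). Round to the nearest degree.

122°

∂h/∂x = (10.1 − 10.8) / (488786 − 488426) = -0.001944
∂h/∂y = (10.5 − 10.8) / (3251629 − 3251879) = +0.001200
Flow direction (−∇h) has components (+0.001944 E, -0.001200 N).
Azimuth = atan2(E, N) = atan2(+0.001944, -0.001200) = 121.7° ≈ 122°.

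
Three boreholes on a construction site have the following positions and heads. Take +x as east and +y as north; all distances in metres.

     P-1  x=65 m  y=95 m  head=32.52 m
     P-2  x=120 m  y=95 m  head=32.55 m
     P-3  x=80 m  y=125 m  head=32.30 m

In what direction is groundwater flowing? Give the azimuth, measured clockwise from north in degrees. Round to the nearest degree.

356°

With h = a·x + b·y + c and P-1 as origin, the differences give:
  55·a + 0·b = +0.03
  15·a + 30·b = -0.22
Eliminate b (×30 and ×0, subtract): 1650·a = 0.900 → a = ∂h/∂x = +0.0005455
Back-substitute: b = ∂h/∂y = -0.007606.
Flow direction (−∇h) has components (-0.0005455 E, +0.007606 N).
Azimuth = atan2(E, N) = atan2(-0.0005455, +0.007606) = 355.9° ≈ 356°.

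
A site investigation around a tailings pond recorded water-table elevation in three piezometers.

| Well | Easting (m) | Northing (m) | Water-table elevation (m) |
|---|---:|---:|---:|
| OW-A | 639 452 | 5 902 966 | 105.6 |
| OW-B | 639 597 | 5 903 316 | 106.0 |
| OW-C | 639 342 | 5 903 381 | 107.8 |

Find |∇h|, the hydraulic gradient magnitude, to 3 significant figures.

Differences from OW-A: to OW-B (Δx, Δy, Δh) = (145, 350, +0.4); to OW-C = (-110, 415, +2.2).
Determinant of the coordinate differences = 145·415 − (-110)·350 = 98675.
∂h/∂x = [(+0.4)·415 − (+2.2)·350] / 98675 = -0.006121
∂h/∂y = [145·(+2.2) − (-110)·(+0.4)] / 98675 = +0.003679
|∇h| = √(-0.006121² + 0.003679²) = 0.007142

0.00714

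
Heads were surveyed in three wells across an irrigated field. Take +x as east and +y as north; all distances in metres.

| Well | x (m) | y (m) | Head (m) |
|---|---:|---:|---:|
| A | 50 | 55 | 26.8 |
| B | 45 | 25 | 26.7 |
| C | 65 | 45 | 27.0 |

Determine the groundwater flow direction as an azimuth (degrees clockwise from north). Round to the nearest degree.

266°

Taking A as reference: B−A = (-5, -30, -0.1); C−A = (15, -10, +0.2).
Solve a·Δx + b·Δy = Δh: det = (-5)·(-10) − 15·(-30) = 500.
∂h/∂x = [(-0.1)·(-10) − (+0.2)·(-30)] / 500 = +0.01400
∂h/∂y = [(-5)·(+0.2) − 15·(-0.1)] / 500 = +0.001000
Flow direction (−∇h) has components (-0.01400 E, -0.001000 N).
Azimuth = atan2(E, N) = atan2(-0.01400, -0.001000) = 265.9° ≈ 266°.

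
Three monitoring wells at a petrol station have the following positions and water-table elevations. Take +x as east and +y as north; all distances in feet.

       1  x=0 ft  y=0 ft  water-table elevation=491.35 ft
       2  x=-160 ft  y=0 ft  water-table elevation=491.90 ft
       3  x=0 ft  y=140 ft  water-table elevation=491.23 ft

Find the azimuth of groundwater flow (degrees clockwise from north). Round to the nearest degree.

076°

∂h/∂x = (491.90 − 491.35) / (-160 − 0) = -0.003437
∂h/∂y = (491.23 − 491.35) / (140 − 0) = -0.0008571
Flow direction (−∇h) has components (+0.003437 E, +0.0008571 N).
Azimuth = atan2(E, N) = atan2(+0.003437, +0.0008571) = 76.0° ≈ 076°.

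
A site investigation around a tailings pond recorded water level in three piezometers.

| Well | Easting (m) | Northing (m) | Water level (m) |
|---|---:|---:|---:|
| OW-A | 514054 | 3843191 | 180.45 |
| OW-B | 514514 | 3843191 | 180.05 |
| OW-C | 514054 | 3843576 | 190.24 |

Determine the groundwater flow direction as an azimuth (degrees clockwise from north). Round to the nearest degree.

∂h/∂x = (180.05 − 180.45) / (514514 − 514054) = -0.0008696
∂h/∂y = (190.24 − 180.45) / (3843576 − 3843191) = +0.02543
Flow direction (−∇h) has components (+0.0008696 E, -0.02543 N).
Azimuth = atan2(E, N) = atan2(+0.0008696, -0.02543) = 178.0° ≈ 178°.

178°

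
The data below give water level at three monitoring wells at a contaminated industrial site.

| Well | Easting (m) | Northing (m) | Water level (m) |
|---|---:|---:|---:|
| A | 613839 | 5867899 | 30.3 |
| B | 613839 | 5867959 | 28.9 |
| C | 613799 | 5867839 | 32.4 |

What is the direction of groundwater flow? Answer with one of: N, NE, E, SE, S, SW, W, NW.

NE

Three-point gradient (reference A): Δ to B = (0, 60, -1.4), Δ to C = (-40, -60, +2.1).
∂h/∂x = -0.01750, ∂h/∂y = -0.02333 (det = 2400).
Flow = −∇h = (+0.01750 east, +0.02333 north), which points northeast.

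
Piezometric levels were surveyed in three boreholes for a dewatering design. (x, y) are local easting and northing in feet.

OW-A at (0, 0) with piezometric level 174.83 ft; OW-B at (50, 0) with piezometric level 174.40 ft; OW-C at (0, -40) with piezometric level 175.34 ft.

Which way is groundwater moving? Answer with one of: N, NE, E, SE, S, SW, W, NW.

NE

∂h/∂x = (174.40 − 174.83) / (50 − 0) = -0.008600
∂h/∂y = (175.34 − 174.83) / (-40 − 0) = -0.01275
Flow = −∇h = (+0.008600 east, +0.01275 north), which points northeast.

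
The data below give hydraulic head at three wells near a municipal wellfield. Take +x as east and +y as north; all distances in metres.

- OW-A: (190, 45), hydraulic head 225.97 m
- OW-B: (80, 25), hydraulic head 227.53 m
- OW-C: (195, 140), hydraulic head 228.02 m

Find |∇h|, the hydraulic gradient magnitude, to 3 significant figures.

Taking OW-A as reference: OW-B−OW-A = (-110, -20, +1.56); OW-C−OW-A = (5, 95, +2.05).
Determinant of the coordinate differences = (-110)·95 − 5·(-20) = -10350.
∂h/∂x = [(+1.56)·95 − (+2.05)·(-20)] / -10350 = -0.01828
∂h/∂y = [(-110)·(+2.05) − 5·(+1.56)] / -10350 = +0.02254
|∇h| = √(-0.01828² + 0.02254²) = 0.02902

0.0290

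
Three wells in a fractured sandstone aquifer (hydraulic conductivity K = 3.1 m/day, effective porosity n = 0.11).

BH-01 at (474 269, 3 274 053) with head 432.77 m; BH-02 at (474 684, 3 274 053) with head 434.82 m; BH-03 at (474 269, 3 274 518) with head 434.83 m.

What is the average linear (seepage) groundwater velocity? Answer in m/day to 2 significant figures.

∂h/∂x = (434.82 − 432.77) / (474684 − 474269) = +0.004940
∂h/∂y = (434.83 − 432.77) / (3274518 − 3274053) = +0.004430
|∇h| = √(0.004940² + 0.004430²) = 0.006635
Seepage velocity v = K·i/n = 3.1 × 0.006635 / 0.11 = 0.187 m/day.

0.19 m/day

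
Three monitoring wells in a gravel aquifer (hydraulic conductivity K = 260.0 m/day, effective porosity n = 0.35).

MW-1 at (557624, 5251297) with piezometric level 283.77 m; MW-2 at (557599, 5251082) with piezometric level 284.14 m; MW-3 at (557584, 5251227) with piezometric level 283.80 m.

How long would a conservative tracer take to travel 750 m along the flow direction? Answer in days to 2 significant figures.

Differences from MW-1: to MW-2 (Δx, Δy, Δh) = (-25, -215, +0.37); to MW-3 = (-40, -70, +0.03).
Determinant of the coordinate differences = (-25)·(-70) − (-40)·(-215) = -6850.
∂h/∂x = [(+0.37)·(-70) − (+0.03)·(-215)] / -6850 = +0.002839
∂h/∂y = [(-25)·(+0.03) − (-40)·(+0.37)] / -6850 = -0.002051
|∇h| = √(0.002839² + -0.002051²) = 0.003502
Seepage velocity v = K·i/n = 260.0 × 0.003502 / 0.35 = 2.601 m/day.
t = 750 / 2.601 = 288.4 days.

290 days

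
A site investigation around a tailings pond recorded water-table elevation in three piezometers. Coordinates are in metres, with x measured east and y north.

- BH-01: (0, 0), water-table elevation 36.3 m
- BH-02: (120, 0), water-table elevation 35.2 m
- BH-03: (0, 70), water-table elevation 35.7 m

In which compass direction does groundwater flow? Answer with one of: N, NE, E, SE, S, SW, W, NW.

∂h/∂x = (35.2 − 36.3) / (120 − 0) = -0.009167
∂h/∂y = (35.7 − 36.3) / (70 − 0) = -0.008571
Flow = −∇h = (+0.009167 east, +0.008571 north), which points northeast.

NE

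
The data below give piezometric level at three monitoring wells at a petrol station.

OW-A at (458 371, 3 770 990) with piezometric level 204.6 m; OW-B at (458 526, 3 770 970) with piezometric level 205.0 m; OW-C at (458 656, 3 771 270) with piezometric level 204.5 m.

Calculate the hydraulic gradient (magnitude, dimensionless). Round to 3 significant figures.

0.00346

Differences from OW-A: to OW-B (Δx, Δy, Δh) = (155, -20, +0.4); to OW-C = (285, 280, -0.1).
Determinant of the coordinate differences = 155·280 − 285·(-20) = 49100.
∂h/∂x = [(+0.4)·280 − (-0.1)·(-20)] / 49100 = +0.002240
∂h/∂y = [155·(-0.1) − 285·(+0.4)] / 49100 = -0.002637
|∇h| = √(0.002240² + -0.002637²) = 0.00346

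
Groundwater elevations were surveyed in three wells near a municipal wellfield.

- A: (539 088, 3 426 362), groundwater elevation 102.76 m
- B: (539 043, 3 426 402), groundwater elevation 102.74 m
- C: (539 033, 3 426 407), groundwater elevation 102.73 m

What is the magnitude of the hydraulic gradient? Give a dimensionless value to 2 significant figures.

Differences from A: to B (Δx, Δy, Δh) = (-45, 40, -0.02); to C = (-55, 45, -0.03).
Determinant of the coordinate differences = (-45)·45 − (-55)·40 = 175.
∂h/∂x = [(-0.02)·45 − (-0.03)·40] / 175 = +0.001714
∂h/∂y = [(-45)·(-0.03) − (-55)·(-0.02)] / 175 = +0.001429
|∇h| = √(0.001714² + 0.001429²) = 0.002232

0.0022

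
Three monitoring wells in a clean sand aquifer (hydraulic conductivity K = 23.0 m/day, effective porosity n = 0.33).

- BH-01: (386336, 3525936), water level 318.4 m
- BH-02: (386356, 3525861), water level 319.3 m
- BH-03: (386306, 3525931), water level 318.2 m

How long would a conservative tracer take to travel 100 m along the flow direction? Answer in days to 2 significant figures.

With h = a·x + b·y + c and BH-01 as origin, the differences give:
  20·a + (-75)·b = +0.9
  (-30)·a + (-5)·b = -0.2
Eliminate b (×(-5) and ×(-75), subtract): -2350·a = -19.50 → a = ∂h/∂x = +0.008298
Back-substitute: b = ∂h/∂y = -0.009787.
|∇h| = √(0.008298² + -0.009787²) = 0.01283
Seepage velocity v = K·i/n = 23.0 × 0.01283 / 0.33 = 0.8942 m/day.
t = 100 / 0.8942 = 111.8 days.

110 days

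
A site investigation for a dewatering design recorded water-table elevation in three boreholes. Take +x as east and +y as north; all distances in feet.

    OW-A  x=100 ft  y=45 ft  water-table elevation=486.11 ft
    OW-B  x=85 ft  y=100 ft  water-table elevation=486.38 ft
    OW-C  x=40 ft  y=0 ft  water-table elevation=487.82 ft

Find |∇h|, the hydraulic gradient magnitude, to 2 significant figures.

0.027

Taking OW-A as reference: OW-B−OW-A = (-15, 55, +0.27); OW-C−OW-A = (-60, -45, +1.71).
Determinant of the coordinate differences = (-15)·(-45) − (-60)·55 = 3975.
∂h/∂x = [(+0.27)·(-45) − (+1.71)·55] / 3975 = -0.02672
∂h/∂y = [(-15)·(+1.71) − (-60)·(+0.27)] / 3975 = -0.002377
|∇h| = √(-0.02672² + -0.002377²) = 0.02683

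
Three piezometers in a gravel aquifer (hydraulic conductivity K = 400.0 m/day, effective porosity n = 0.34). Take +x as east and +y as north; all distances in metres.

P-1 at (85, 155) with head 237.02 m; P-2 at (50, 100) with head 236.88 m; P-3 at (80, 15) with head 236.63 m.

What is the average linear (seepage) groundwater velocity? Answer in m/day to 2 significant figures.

3.3 m/day

Taking P-1 as reference: P-2−P-1 = (-35, -55, -0.14); P-3−P-1 = (-5, -140, -0.39).
Determinant of the coordinate differences = (-35)·(-140) − (-5)·(-55) = 4625.
∂h/∂x = [(-0.14)·(-140) − (-0.39)·(-55)] / 4625 = -0.0004000
∂h/∂y = [(-35)·(-0.39) − (-5)·(-0.14)] / 4625 = +0.002800
|∇h| = √(-0.0004000² + 0.002800²) = 0.002828
Seepage velocity v = K·i/n = 400.0 × 0.002828 / 0.34 = 3.327 m/day.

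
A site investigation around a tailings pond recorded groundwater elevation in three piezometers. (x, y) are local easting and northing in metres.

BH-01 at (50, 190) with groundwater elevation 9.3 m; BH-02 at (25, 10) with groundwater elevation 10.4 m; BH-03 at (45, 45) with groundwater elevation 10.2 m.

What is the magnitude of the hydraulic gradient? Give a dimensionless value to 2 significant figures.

With h = a·x + b·y + c and BH-01 as origin, the differences give:
  (-25)·a + (-180)·b = +1.1
  (-5)·a + (-145)·b = +0.9
Eliminate b (×(-145) and ×(-180), subtract): 2725·a = 2.50 → a = ∂h/∂x = +0.0009174
Back-substitute: b = ∂h/∂y = -0.006239.
|∇h| = √(0.0009174² + -0.006239²) = 0.006306

0.0063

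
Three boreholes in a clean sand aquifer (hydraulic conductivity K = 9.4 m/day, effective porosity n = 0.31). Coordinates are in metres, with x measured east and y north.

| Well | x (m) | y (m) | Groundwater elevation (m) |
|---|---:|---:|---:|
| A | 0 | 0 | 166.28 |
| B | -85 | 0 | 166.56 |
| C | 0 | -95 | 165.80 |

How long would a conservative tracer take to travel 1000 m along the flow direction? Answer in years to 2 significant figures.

∂h/∂x = (166.56 − 166.28) / (-85 − 0) = -0.003294
∂h/∂y = (165.80 − 166.28) / (-95 − 0) = +0.005053
|∇h| = √(-0.003294² + 0.005053²) = 0.006032
Seepage velocity v = K·i/n = 9.4 × 0.006032 / 0.31 = 0.1829 m/day.
t = 1000 / 0.1829 = 5467 days = 15 years.

15 years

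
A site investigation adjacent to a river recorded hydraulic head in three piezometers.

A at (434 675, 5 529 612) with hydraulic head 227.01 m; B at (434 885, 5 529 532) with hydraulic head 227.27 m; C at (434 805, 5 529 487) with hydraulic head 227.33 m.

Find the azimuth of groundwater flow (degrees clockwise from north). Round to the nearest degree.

Differences from A: to B (Δx, Δy, Δh) = (210, -80, +0.26); to C = (130, -125, +0.32).
Determinant of the coordinate differences = 210·(-125) − 130·(-80) = -15850.
∂h/∂x = [(+0.26)·(-125) − (+0.32)·(-80)] / -15850 = +0.0004353
∂h/∂y = [210·(+0.32) − 130·(+0.26)] / -15850 = -0.002107
Flow direction (−∇h) has components (-0.0004353 E, +0.002107 N).
Azimuth = atan2(E, N) = atan2(-0.0004353, +0.002107) = 348.3° ≈ 348°.

348°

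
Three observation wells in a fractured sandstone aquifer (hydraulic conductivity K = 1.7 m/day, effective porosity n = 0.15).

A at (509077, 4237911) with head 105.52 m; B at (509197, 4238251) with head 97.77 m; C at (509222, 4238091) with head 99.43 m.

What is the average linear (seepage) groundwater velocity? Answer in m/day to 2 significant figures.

0.32 m/day

Taking A as reference: B−A = (120, 340, -7.75); C−A = (145, 180, -6.09).
Solve a·Δx + b·Δy = Δh: det = 120·180 − 145·340 = -27700.
∂h/∂x = [(-7.75)·180 − (-6.09)·340] / -27700 = -0.02439
∂h/∂y = [120·(-6.09) − 145·(-7.75)] / -27700 = -0.01419
|∇h| = √(-0.02439² + -0.01419²) = 0.02822
Seepage velocity v = K·i/n = 1.7 × 0.02822 / 0.15 = 0.3198 m/day.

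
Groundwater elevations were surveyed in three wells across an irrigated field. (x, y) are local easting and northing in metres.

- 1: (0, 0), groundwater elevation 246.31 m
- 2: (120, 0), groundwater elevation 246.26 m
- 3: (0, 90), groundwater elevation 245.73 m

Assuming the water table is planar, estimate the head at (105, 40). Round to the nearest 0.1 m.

∂h/∂x = (246.26 − 246.31) / (120 − 0) = -0.0004167
∂h/∂y = (245.73 − 246.31) / (90 − 0) = -0.006444
h(105, 40) = 246.31 + (-0.0004167)·(105) + (-0.006444)·(40) = 246.31 -0.044 -0.258 = 246.008 m.

246.0 m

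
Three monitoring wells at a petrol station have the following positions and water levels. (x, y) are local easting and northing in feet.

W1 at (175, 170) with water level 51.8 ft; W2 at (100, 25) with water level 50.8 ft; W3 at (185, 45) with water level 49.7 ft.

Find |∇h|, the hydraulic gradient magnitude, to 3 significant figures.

0.0227

With h = a·x + b·y + c and W1 as origin, the differences give:
  (-75)·a + (-145)·b = -1.0
  10·a + (-125)·b = -2.1
Eliminate b (×(-125) and ×(-145), subtract): 10825·a = -179.50 → a = ∂h/∂x = -0.01658
Back-substitute: b = ∂h/∂y = +0.01547.
|∇h| = √(-0.01658² + 0.01547²) = 0.02268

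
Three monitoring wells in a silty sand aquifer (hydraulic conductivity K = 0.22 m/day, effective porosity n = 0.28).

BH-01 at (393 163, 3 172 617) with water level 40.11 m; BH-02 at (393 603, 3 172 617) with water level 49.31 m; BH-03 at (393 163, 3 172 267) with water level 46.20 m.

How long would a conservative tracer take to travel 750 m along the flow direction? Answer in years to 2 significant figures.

∂h/∂x = (49.31 − 40.11) / (393603 − 393163) = +0.02091
∂h/∂y = (46.20 − 40.11) / (3172267 − 3172617) = -0.01740
|∇h| = √(0.02091² + -0.01740²) = 0.0272
Seepage velocity v = K·i/n = 0.22 × 0.0272 / 0.28 = 0.02137 m/day.
t = 750 / 0.02137 = 3.51e+04 days = 96.1 years.

96 years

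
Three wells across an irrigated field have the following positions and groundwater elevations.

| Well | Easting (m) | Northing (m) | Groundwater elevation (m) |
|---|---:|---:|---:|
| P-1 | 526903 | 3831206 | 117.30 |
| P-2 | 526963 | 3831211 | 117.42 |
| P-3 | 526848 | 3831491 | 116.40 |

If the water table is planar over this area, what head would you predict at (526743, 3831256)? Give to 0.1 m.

With h = a·x + b·y + c and P-1 as origin, the differences give:
  60·a + 5·b = +0.12
  (-55)·a + 285·b = -0.90
Eliminate b (×285 and ×5, subtract): 17375·a = 38.700 → a = ∂h/∂x = +0.002227
Back-substitute: b = ∂h/∂y = -0.002728.
h(526743, 3831256) = 117.30 + (+0.002227)·(-160) + (-0.002728)·(50) = 117.30 -0.356 -0.136 = 116.807 m.

116.8 m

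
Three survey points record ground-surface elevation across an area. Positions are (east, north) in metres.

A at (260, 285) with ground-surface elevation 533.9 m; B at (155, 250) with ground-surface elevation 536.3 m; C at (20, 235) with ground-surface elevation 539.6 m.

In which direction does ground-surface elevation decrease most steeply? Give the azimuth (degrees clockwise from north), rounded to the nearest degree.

106°

Differences from A: to B (Δx, Δy, Δh) = (-105, -35, +2.4); to C = (-240, -50, +5.7).
Determinant of the coordinate differences = (-105)·(-50) − (-240)·(-35) = -3150.
∂z/∂x = [(+2.4)·(-50) − (+5.7)·(-35)] / -3150 = -0.02524
∂z/∂y = [(-105)·(+5.7) − (-240)·(+2.4)] / -3150 = +0.007143
Steepest decrease is along −∇f: components (+0.02524 E, -0.007143 N).
Azimuth = atan2(+0.02524, -0.007143) = 105.8° ≈ 106°.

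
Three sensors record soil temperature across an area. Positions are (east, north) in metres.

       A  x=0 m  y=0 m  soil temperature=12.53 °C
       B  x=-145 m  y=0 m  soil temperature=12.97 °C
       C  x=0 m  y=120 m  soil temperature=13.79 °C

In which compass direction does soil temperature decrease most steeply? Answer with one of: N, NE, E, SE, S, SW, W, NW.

S

∂T/∂x = (12.97 − 12.53) / (-145 − 0) = -0.003034
∂T/∂y = (13.79 − 12.53) / (120 − 0) = +0.01050
Steepest decrease is along −∇f = (+0.003034 E, -0.01050 N) → south.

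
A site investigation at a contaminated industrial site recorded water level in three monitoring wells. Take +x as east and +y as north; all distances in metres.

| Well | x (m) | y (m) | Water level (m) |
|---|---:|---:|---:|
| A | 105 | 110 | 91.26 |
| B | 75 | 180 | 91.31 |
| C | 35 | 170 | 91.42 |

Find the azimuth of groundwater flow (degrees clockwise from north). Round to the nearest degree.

Differences from A: to B (Δx, Δy, Δh) = (-30, 70, +0.05); to C = (-70, 60, +0.16).
Determinant of the coordinate differences = (-30)·60 − (-70)·70 = 3100.
∂h/∂x = [(+0.05)·60 − (+0.16)·70] / 3100 = -0.002645
∂h/∂y = [(-30)·(+0.16) − (-70)·(+0.05)] / 3100 = -0.0004194
Flow direction (−∇h) has components (+0.002645 E, +0.0004194 N).
Azimuth = atan2(E, N) = atan2(+0.002645, +0.0004194) = 81.0° ≈ 081°.

081°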